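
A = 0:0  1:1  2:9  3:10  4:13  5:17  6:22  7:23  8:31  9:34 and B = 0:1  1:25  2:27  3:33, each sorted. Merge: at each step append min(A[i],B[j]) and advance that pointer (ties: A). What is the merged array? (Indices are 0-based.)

[i=0,j=0] A[i]=0<=B[j]=1 take 0 → i++
[i=1,j=0] A[i]=1<=B[j]=1 take 1 → i++
[i=2,j=0] A[i]=9>B[j]=1 take 1 → j++
[i=2,j=1] A[i]=9<=B[j]=25 take 9 → i++
[i=3,j=1] A[i]=10<=B[j]=25 take 10 → i++
[i=4,j=1] A[i]=13<=B[j]=25 take 13 → i++
[i=5,j=1] A[i]=17<=B[j]=25 take 17 → i++
[i=6,j=1] A[i]=22<=B[j]=25 take 22 → i++
[i=7,j=1] A[i]=23<=B[j]=25 take 23 → i++
[i=8,j=1] A[i]=31>B[j]=25 take 25 → j++
[i=8,j=2] A[i]=31>B[j]=27 take 27 → j++
[i=8,j=3] A[i]=31<=B[j]=33 take 31 → i++
[i=9,j=3] A[i]=34>B[j]=33 take 33 → j++
[i=9,j=4] B done, take A[i]=34 → i++

[0, 1, 1, 9, 10, 13, 17, 22, 23, 25, 27, 31, 33, 34]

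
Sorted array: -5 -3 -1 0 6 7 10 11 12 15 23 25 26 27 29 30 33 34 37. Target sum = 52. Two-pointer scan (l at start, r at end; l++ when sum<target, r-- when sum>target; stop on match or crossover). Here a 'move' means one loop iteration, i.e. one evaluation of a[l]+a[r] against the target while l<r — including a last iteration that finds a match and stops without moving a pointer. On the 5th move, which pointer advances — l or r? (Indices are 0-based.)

l

l=0 r=18: -5+37=32 <52, l++
l=1 r=18: -3+37=34 <52, l++
l=2 r=18: -1+37=36 <52, l++
l=3 r=18: 0+37=37 <52, l++
l=4 r=18: 6+37=43 <52, l++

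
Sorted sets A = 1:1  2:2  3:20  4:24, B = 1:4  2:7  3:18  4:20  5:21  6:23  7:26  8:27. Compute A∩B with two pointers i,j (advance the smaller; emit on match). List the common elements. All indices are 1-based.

i=1 j=1: 1<4, i++
i=2 j=1: 2<4, i++
i=3 j=1: 20>4, j++
i=3 j=2: 20>7, j++
i=3 j=3: 20>18, j++
i=3 j=4: 20==20 emit, i++,j++
i=4 j=5: 24>21, j++
i=4 j=6: 24>23, j++
i=4 j=7: 24<26, i++

intersection = [20]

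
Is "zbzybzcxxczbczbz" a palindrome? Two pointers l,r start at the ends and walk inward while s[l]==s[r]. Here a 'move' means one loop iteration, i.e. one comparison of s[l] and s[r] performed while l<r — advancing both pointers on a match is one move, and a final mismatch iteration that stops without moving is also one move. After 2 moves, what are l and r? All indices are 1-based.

l=3, r=14

[1,16] 'z'=='z' → l++,r--
[2,15] 'b'=='b' → l++,r--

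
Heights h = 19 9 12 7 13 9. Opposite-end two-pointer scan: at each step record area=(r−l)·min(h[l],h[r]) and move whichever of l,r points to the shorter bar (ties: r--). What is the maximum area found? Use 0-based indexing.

l=0 r=5: min(19,9)*5=45 best=45 *, r--
l=0 r=4: min(19,13)*4=52 best=52 *, r--
l=0 r=3: min(19,7)*3=21 best=52, r--
l=0 r=2: min(19,12)*2=24 best=52, r--
l=0 r=1: min(19,9)*1=9 best=52, r--

max area = 52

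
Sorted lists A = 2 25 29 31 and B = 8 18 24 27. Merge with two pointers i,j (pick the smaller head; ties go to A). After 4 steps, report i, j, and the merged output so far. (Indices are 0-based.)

i=1, j=3, merged so far=[2, 8, 18, 24]

[i=0,j=0] A[i]=2<=B[j]=8 take 2 → i++
[i=1,j=0] A[i]=25>B[j]=8 take 8 → j++
[i=1,j=1] A[i]=25>B[j]=18 take 18 → j++
[i=1,j=2] A[i]=25>B[j]=24 take 24 → j++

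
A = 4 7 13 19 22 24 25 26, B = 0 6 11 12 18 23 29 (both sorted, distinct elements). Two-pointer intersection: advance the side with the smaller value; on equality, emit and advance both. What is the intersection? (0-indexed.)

intersection = []

[i=0,j=0] 4>0 → j++
[i=0,j=1] 4<6 → i++
[i=1,j=1] 7>6 → j++
[i=1,j=2] 7<11 → i++
[i=2,j=2] 13>11 → j++
[i=2,j=3] 13>12 → j++
[i=2,j=4] 13<18 → i++
[i=3,j=4] 19>18 → j++
[i=3,j=5] 19<23 → i++
[i=4,j=5] 22<23 → i++
[i=5,j=5] 24>23 → j++
[i=5,j=6] 24<29 → i++
[i=6,j=6] 25<29 → i++
[i=7,j=6] 26<29 → i++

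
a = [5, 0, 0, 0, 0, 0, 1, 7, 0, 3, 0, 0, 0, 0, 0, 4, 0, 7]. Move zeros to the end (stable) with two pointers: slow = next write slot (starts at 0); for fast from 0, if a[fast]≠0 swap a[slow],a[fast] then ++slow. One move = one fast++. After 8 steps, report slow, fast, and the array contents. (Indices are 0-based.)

slow=3, fast=8, a=[5, 1, 7, 0, 0, 0, 0, 0, 0, 3, 0, 0, 0, 0, 0, 4, 0, 7]

(s=0,f=0) a[fast]=5≠0 swap→a[0]=5 → slow++,fast++
(s=1,f=1) a[fast]=0 → fast++
(s=1,f=2) a[fast]=0 → fast++
(s=1,f=3) a[fast]=0 → fast++
(s=1,f=4) a[fast]=0 → fast++
(s=1,f=5) a[fast]=0 → fast++
(s=1,f=6) a[fast]=1≠0 swap→a[1]=1 → slow++,fast++
(s=2,f=7) a[fast]=7≠0 swap→a[2]=7 → slow++,fast++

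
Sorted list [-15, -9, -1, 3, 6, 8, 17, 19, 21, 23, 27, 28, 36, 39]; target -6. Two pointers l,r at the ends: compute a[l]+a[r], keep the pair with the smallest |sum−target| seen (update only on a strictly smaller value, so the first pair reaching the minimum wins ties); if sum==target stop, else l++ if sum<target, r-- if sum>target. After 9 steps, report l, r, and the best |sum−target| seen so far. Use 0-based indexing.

l=0 r=13: -15+39=24 d=30 *, r--
l=0 r=12: -15+36=21 d=27 *, r--
l=0 r=11: -15+28=13 d=19 *, r--
l=0 r=10: -15+27=12 d=18 *, r--
l=0 r=9: -15+23=8 d=14 *, r--
l=0 r=8: -15+21=6 d=12 *, r--
l=0 r=7: -15+19=4 d=10 *, r--
l=0 r=6: -15+17=2 d=8 *, r--
l=0 r=5: -15+8=-7 d=1 *, l++

l=1, r=5, best |Δ|=1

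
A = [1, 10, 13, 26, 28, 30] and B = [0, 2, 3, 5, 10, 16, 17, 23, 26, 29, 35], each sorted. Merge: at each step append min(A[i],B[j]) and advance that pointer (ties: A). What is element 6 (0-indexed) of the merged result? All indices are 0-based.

[i=0,j=0] A[i]=1>B[j]=0 take 0 → j++
[i=0,j=1] A[i]=1<=B[j]=2 take 1 → i++
[i=1,j=1] A[i]=10>B[j]=2 take 2 → j++
[i=1,j=2] A[i]=10>B[j]=3 take 3 → j++
[i=1,j=3] A[i]=10>B[j]=5 take 5 → j++
[i=1,j=4] A[i]=10<=B[j]=10 take 10 → i++
[i=2,j=4] A[i]=13>B[j]=10 take 10 → j++
[i=2,j=5] A[i]=13<=B[j]=16 take 13 → i++
[i=3,j=5] A[i]=26>B[j]=16 take 16 → j++
[i=3,j=6] A[i]=26>B[j]=17 take 17 → j++
[i=3,j=7] A[i]=26>B[j]=23 take 23 → j++
[i=3,j=8] A[i]=26<=B[j]=26 take 26 → i++
[i=4,j=8] A[i]=28>B[j]=26 take 26 → j++
[i=4,j=9] A[i]=28<=B[j]=29 take 28 → i++
[i=5,j=9] A[i]=30>B[j]=29 take 29 → j++
[i=5,j=10] A[i]=30<=B[j]=35 take 30 → i++
[i=6,j=10] A done, take B[j]=35 → j++

merged[6] = 10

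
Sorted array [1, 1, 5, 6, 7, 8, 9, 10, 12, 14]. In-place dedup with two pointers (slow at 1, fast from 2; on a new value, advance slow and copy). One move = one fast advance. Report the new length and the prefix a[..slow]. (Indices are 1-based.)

length 9; prefix = [1, 5, 6, 7, 8, 9, 10, 12, 14]

slow=1 fast=2: a[fast]=1=a[slow] dup, fast++
slow=1 fast=3: a[fast]=5≠a[slow]=1 write a[2]=5, slow++,fast++
slow=2 fast=4: a[fast]=6≠a[slow]=5 write a[3]=6, slow++,fast++
slow=3 fast=5: a[fast]=7≠a[slow]=6 write a[4]=7, slow++,fast++
slow=4 fast=6: a[fast]=8≠a[slow]=7 write a[5]=8, slow++,fast++
slow=5 fast=7: a[fast]=9≠a[slow]=8 write a[6]=9, slow++,fast++
slow=6 fast=8: a[fast]=10≠a[slow]=9 write a[7]=10, slow++,fast++
slow=7 fast=9: a[fast]=12≠a[slow]=10 write a[8]=12, slow++,fast++
slow=8 fast=10: a[fast]=14≠a[slow]=12 write a[9]=14, slow++,fast++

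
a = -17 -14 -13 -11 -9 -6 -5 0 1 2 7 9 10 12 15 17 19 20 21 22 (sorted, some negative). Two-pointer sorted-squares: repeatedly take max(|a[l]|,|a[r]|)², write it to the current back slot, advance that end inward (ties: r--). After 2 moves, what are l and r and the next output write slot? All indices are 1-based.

l=1, r=18, next write slot=18

[1,20] |-17|<=|22| out[20]=484 → r--
[1,19] |-17|<=|21| out[19]=441 → r--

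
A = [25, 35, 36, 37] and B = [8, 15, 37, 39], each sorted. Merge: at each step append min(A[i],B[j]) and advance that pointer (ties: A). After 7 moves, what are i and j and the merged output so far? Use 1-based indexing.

i=5, j=4, merged so far=[8, 15, 25, 35, 36, 37, 37]

[i=1,j=1] A[i]=25>B[j]=8 take 8 → j++
[i=1,j=2] A[i]=25>B[j]=15 take 15 → j++
[i=1,j=3] A[i]=25<=B[j]=37 take 25 → i++
[i=2,j=3] A[i]=35<=B[j]=37 take 35 → i++
[i=3,j=3] A[i]=36<=B[j]=37 take 36 → i++
[i=4,j=3] A[i]=37<=B[j]=37 take 37 → i++
[i=5,j=3] A done, take B[j]=37 → j++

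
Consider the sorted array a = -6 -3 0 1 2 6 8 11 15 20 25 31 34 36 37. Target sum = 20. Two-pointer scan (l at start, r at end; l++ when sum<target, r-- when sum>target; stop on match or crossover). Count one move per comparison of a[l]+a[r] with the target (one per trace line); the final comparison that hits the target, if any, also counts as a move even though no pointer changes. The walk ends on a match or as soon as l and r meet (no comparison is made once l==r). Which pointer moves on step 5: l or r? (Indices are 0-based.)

l

[0,14] -6+37=31 >20 → r--
[0,13] -6+36=30 >20 → r--
[0,12] -6+34=28 >20 → r--
[0,11] -6+31=25 >20 → r--
[0,10] -6+25=19 <20 → l++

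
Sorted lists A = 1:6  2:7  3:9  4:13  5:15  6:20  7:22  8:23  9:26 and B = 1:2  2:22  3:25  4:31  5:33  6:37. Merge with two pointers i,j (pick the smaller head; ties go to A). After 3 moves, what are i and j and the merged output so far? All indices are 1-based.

i=3, j=2, merged so far=[2, 6, 7]

i=1 j=1: A[i]=6>B[j]=2 take 2, j++
i=1 j=2: A[i]=6<=B[j]=22 take 6, i++
i=2 j=2: A[i]=7<=B[j]=22 take 7, i++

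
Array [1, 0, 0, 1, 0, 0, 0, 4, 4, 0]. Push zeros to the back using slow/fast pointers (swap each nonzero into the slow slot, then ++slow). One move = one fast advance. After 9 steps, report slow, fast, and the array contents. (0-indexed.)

(s=0,f=0) a[fast]=1≠0 swap→a[0]=1 → slow++,fast++
(s=1,f=1) a[fast]=0 → fast++
(s=1,f=2) a[fast]=0 → fast++
(s=1,f=3) a[fast]=1≠0 swap→a[1]=1 → slow++,fast++
(s=2,f=4) a[fast]=0 → fast++
(s=2,f=5) a[fast]=0 → fast++
(s=2,f=6) a[fast]=0 → fast++
(s=2,f=7) a[fast]=4≠0 swap→a[2]=4 → slow++,fast++
(s=3,f=8) a[fast]=4≠0 swap→a[3]=4 → slow++,fast++

slow=4, fast=9, a=[1, 1, 4, 4, 0, 0, 0, 0, 0, 0]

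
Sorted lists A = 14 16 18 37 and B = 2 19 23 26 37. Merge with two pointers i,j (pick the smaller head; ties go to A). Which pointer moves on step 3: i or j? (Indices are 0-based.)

[i=0,j=0] A[i]=14>B[j]=2 take 2 → j++
[i=0,j=1] A[i]=14<=B[j]=19 take 14 → i++
[i=1,j=1] A[i]=16<=B[j]=19 take 16 → i++

i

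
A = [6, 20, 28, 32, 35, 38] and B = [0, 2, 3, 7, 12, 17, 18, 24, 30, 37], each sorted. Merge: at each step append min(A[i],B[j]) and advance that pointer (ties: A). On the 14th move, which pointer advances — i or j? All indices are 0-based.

i

i=0 j=0: A[i]=6>B[j]=0 take 0, j++
i=0 j=1: A[i]=6>B[j]=2 take 2, j++
i=0 j=2: A[i]=6>B[j]=3 take 3, j++
i=0 j=3: A[i]=6<=B[j]=7 take 6, i++
i=1 j=3: A[i]=20>B[j]=7 take 7, j++
i=1 j=4: A[i]=20>B[j]=12 take 12, j++
i=1 j=5: A[i]=20>B[j]=17 take 17, j++
i=1 j=6: A[i]=20>B[j]=18 take 18, j++
i=1 j=7: A[i]=20<=B[j]=24 take 20, i++
i=2 j=7: A[i]=28>B[j]=24 take 24, j++
i=2 j=8: A[i]=28<=B[j]=30 take 28, i++
i=3 j=8: A[i]=32>B[j]=30 take 30, j++
i=3 j=9: A[i]=32<=B[j]=37 take 32, i++
i=4 j=9: A[i]=35<=B[j]=37 take 35, i++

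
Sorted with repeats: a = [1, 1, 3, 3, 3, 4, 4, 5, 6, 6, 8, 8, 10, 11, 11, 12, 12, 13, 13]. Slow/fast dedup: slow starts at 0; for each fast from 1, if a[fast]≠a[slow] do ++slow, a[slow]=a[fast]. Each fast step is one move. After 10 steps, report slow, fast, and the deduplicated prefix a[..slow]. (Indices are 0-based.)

slow=5, fast=11, prefix=[1, 3, 4, 5, 6, 8]

(s=0,f=1) a[fast]=1=a[slow] dup → fast++
(s=0,f=2) a[fast]=3≠a[slow]=1 write a[1]=3 → slow++,fast++
(s=1,f=3) a[fast]=3=a[slow] dup → fast++
(s=1,f=4) a[fast]=3=a[slow] dup → fast++
(s=1,f=5) a[fast]=4≠a[slow]=3 write a[2]=4 → slow++,fast++
(s=2,f=6) a[fast]=4=a[slow] dup → fast++
(s=2,f=7) a[fast]=5≠a[slow]=4 write a[3]=5 → slow++,fast++
(s=3,f=8) a[fast]=6≠a[slow]=5 write a[4]=6 → slow++,fast++
(s=4,f=9) a[fast]=6=a[slow] dup → fast++
(s=4,f=10) a[fast]=8≠a[slow]=6 write a[5]=8 → slow++,fast++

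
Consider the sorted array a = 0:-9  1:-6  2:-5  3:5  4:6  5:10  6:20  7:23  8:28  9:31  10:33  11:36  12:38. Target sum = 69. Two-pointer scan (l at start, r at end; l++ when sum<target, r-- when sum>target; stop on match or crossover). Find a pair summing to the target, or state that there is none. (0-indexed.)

[0,12] -9+38=29 <69 → l++
[1,12] -6+38=32 <69 → l++
[2,12] -5+38=33 <69 → l++
[3,12] 5+38=43 <69 → l++
[4,12] 6+38=44 <69 → l++
[5,12] 10+38=48 <69 → l++
[6,12] 20+38=58 <69 → l++
[7,12] 23+38=61 <69 → l++
[8,12] 28+38=66 <69 → l++
[9,12] 31+38=69 → found

(31, 38)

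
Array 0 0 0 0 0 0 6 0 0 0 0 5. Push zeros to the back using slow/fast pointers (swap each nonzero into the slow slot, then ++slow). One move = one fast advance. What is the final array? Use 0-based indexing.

(s=0,f=0) a[fast]=0 → fast++
(s=0,f=1) a[fast]=0 → fast++
(s=0,f=2) a[fast]=0 → fast++
(s=0,f=3) a[fast]=0 → fast++
(s=0,f=4) a[fast]=0 → fast++
(s=0,f=5) a[fast]=0 → fast++
(s=0,f=6) a[fast]=6≠0 swap→a[0]=6 → slow++,fast++
(s=1,f=7) a[fast]=0 → fast++
(s=1,f=8) a[fast]=0 → fast++
(s=1,f=9) a[fast]=0 → fast++
(s=1,f=10) a[fast]=0 → fast++
(s=1,f=11) a[fast]=5≠0 swap→a[1]=5 → slow++,fast++

[6, 5, 0, 0, 0, 0, 0, 0, 0, 0, 0, 0]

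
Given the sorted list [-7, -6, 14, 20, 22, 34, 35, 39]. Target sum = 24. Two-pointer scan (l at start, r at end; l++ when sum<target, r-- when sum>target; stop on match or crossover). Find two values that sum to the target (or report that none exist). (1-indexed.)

no pair

[1,8] -7+39=32 >24 → r--
[1,7] -7+35=28 >24 → r--
[1,6] -7+34=27 >24 → r--
[1,5] -7+22=15 <24 → l++
[2,5] -6+22=16 <24 → l++
[3,5] 14+22=36 >24 → r--
[3,4] 14+20=34 >24 → r--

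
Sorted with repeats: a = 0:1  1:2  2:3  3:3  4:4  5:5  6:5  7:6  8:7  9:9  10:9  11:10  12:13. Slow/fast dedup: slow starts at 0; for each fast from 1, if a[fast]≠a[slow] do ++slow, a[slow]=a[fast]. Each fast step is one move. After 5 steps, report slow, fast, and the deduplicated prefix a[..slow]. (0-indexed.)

slow=4, fast=6, prefix=[1, 2, 3, 4, 5]

slow=0 fast=1: a[fast]=2≠a[slow]=1 write a[1]=2, slow++,fast++
slow=1 fast=2: a[fast]=3≠a[slow]=2 write a[2]=3, slow++,fast++
slow=2 fast=3: a[fast]=3=a[slow] dup, fast++
slow=2 fast=4: a[fast]=4≠a[slow]=3 write a[3]=4, slow++,fast++
slow=3 fast=5: a[fast]=5≠a[slow]=4 write a[4]=5, slow++,fast++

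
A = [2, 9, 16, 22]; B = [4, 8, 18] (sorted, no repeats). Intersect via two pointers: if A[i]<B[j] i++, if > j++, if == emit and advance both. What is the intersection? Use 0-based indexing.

i=0 j=0: 2<4, i++
i=1 j=0: 9>4, j++
i=1 j=1: 9>8, j++
i=1 j=2: 9<18, i++
i=2 j=2: 16<18, i++
i=3 j=2: 22>18, j++

intersection = []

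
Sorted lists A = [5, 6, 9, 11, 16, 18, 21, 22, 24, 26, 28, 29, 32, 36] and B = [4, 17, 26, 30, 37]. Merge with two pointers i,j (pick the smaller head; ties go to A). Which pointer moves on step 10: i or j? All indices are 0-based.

[i=0,j=0] A[i]=5>B[j]=4 take 4 → j++
[i=0,j=1] A[i]=5<=B[j]=17 take 5 → i++
[i=1,j=1] A[i]=6<=B[j]=17 take 6 → i++
[i=2,j=1] A[i]=9<=B[j]=17 take 9 → i++
[i=3,j=1] A[i]=11<=B[j]=17 take 11 → i++
[i=4,j=1] A[i]=16<=B[j]=17 take 16 → i++
[i=5,j=1] A[i]=18>B[j]=17 take 17 → j++
[i=5,j=2] A[i]=18<=B[j]=26 take 18 → i++
[i=6,j=2] A[i]=21<=B[j]=26 take 21 → i++
[i=7,j=2] A[i]=22<=B[j]=26 take 22 → i++

i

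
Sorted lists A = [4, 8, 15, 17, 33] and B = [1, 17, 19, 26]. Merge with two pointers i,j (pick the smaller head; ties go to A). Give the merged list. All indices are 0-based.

[1, 4, 8, 15, 17, 17, 19, 26, 33]

[i=0,j=0] A[i]=4>B[j]=1 take 1 → j++
[i=0,j=1] A[i]=4<=B[j]=17 take 4 → i++
[i=1,j=1] A[i]=8<=B[j]=17 take 8 → i++
[i=2,j=1] A[i]=15<=B[j]=17 take 15 → i++
[i=3,j=1] A[i]=17<=B[j]=17 take 17 → i++
[i=4,j=1] A[i]=33>B[j]=17 take 17 → j++
[i=4,j=2] A[i]=33>B[j]=19 take 19 → j++
[i=4,j=3] A[i]=33>B[j]=26 take 26 → j++
[i=4,j=4] B done, take A[i]=33 → i++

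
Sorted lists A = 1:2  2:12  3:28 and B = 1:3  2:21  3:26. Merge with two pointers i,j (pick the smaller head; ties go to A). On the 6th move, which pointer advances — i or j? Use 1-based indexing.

[i=1,j=1] A[i]=2<=B[j]=3 take 2 → i++
[i=2,j=1] A[i]=12>B[j]=3 take 3 → j++
[i=2,j=2] A[i]=12<=B[j]=21 take 12 → i++
[i=3,j=2] A[i]=28>B[j]=21 take 21 → j++
[i=3,j=3] A[i]=28>B[j]=26 take 26 → j++
[i=3,j=4] B done, take A[i]=28 → i++

i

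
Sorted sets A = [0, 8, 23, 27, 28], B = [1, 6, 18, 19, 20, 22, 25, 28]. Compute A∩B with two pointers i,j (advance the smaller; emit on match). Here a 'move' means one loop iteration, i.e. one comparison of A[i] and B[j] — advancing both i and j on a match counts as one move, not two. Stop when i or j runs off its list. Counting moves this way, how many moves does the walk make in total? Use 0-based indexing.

[i=0,j=0] 0<1 → i++
[i=1,j=0] 8>1 → j++
[i=1,j=1] 8>6 → j++
[i=1,j=2] 8<18 → i++
[i=2,j=2] 23>18 → j++
[i=2,j=3] 23>19 → j++
[i=2,j=4] 23>20 → j++
[i=2,j=5] 23>22 → j++
[i=2,j=6] 23<25 → i++
[i=3,j=6] 27>25 → j++
[i=3,j=7] 27<28 → i++
[i=4,j=7] 28==28 emit → i++,j++

12 moves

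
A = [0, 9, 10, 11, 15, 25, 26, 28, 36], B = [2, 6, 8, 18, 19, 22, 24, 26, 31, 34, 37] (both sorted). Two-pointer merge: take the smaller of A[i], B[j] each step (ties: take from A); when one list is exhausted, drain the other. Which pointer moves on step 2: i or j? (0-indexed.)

j

[i=0,j=0] A[i]=0<=B[j]=2 take 0 → i++
[i=1,j=0] A[i]=9>B[j]=2 take 2 → j++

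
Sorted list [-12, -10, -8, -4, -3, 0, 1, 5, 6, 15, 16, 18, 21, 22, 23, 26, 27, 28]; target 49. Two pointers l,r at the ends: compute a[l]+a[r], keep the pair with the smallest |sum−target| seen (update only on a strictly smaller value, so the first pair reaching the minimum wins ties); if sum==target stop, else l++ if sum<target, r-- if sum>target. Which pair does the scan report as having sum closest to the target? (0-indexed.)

pair (21, 28) with sum 49 (|Δ|=0)

l=0 r=17: -12+28=16 d=33 *, l++
l=1 r=17: -10+28=18 d=31 *, l++
l=2 r=17: -8+28=20 d=29 *, l++
l=3 r=17: -4+28=24 d=25 *, l++
l=4 r=17: -3+28=25 d=24 *, l++
l=5 r=17: 0+28=28 d=21 *, l++
l=6 r=17: 1+28=29 d=20 *, l++
l=7 r=17: 5+28=33 d=16 *, l++
l=8 r=17: 6+28=34 d=15 *, l++
l=9 r=17: 15+28=43 d=6 *, l++
l=10 r=17: 16+28=44 d=5 *, l++
l=11 r=17: 18+28=46 d=3 *, l++
l=12 r=17: 21+28=49 d=0 *, stop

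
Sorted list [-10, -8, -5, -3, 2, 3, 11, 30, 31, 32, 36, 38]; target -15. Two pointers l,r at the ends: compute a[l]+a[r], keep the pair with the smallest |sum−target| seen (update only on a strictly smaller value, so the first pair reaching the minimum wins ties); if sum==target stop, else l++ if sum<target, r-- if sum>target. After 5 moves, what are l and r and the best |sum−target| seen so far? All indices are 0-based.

l=0, r=6, best |Δ|=35

l=0 r=11: -10+38=28 d=43 *, r--
l=0 r=10: -10+36=26 d=41 *, r--
l=0 r=9: -10+32=22 d=37 *, r--
l=0 r=8: -10+31=21 d=36 *, r--
l=0 r=7: -10+30=20 d=35 *, r--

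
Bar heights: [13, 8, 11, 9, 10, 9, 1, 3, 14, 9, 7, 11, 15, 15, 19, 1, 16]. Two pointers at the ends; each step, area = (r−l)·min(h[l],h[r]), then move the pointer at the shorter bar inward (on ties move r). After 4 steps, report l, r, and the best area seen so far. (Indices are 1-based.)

[1,17] min(13,16)*16=208 best=208 * → l++
[2,17] min(8,16)*15=120 best=208 → l++
[3,17] min(11,16)*14=154 best=208 → l++
[4,17] min(9,16)*13=117 best=208 → l++

l=5, r=17, best area=208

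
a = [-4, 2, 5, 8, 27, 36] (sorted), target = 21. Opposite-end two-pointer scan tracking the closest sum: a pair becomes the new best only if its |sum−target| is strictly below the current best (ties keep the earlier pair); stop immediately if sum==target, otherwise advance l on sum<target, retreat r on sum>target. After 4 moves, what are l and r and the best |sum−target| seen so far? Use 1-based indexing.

l=3, r=4, best |Δ|=2

[1,6] -4+36=32 d=11 * → r--
[1,5] -4+27=23 d=2 * → r--
[1,4] -4+8=4 d=17 → l++
[2,4] 2+8=10 d=11 → l++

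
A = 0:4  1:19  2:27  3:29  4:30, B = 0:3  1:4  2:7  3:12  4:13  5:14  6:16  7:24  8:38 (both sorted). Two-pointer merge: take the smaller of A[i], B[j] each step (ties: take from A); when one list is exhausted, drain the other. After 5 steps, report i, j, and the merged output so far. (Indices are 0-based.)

i=1, j=4, merged so far=[3, 4, 4, 7, 12]

[i=0,j=0] A[i]=4>B[j]=3 take 3 → j++
[i=0,j=1] A[i]=4<=B[j]=4 take 4 → i++
[i=1,j=1] A[i]=19>B[j]=4 take 4 → j++
[i=1,j=2] A[i]=19>B[j]=7 take 7 → j++
[i=1,j=3] A[i]=19>B[j]=12 take 12 → j++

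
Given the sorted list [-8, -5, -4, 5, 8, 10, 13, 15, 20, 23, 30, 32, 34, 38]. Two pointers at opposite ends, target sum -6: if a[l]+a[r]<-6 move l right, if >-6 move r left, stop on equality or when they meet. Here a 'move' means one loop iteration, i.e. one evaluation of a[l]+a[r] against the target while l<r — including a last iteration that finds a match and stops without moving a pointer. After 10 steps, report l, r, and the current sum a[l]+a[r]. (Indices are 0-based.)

l=0 r=13: -8+38=30 >-6, r--
l=0 r=12: -8+34=26 >-6, r--
l=0 r=11: -8+32=24 >-6, r--
l=0 r=10: -8+30=22 >-6, r--
l=0 r=9: -8+23=15 >-6, r--
l=0 r=8: -8+20=12 >-6, r--
l=0 r=7: -8+15=7 >-6, r--
l=0 r=6: -8+13=5 >-6, r--
l=0 r=5: -8+10=2 >-6, r--
l=0 r=4: -8+8=0 >-6, r--

l=0, r=3, sum=-3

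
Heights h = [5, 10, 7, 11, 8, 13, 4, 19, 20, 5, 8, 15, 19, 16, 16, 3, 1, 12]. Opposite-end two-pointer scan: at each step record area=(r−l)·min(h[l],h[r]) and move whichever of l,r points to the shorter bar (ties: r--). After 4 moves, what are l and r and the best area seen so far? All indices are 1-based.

[1,18] min(5,12)*17=85 best=85 * → l++
[2,18] min(10,12)*16=160 best=160 * → l++
[3,18] min(7,12)*15=105 best=160 → l++
[4,18] min(11,12)*14=154 best=160 → l++

l=5, r=18, best area=160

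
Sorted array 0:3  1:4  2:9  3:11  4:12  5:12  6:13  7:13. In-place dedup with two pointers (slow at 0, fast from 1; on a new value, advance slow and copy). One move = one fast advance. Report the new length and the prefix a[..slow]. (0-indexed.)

length 6; prefix = [3, 4, 9, 11, 12, 13]

(s=0,f=1) a[fast]=4≠a[slow]=3 write a[1]=4 → slow++,fast++
(s=1,f=2) a[fast]=9≠a[slow]=4 write a[2]=9 → slow++,fast++
(s=2,f=3) a[fast]=11≠a[slow]=9 write a[3]=11 → slow++,fast++
(s=3,f=4) a[fast]=12≠a[slow]=11 write a[4]=12 → slow++,fast++
(s=4,f=5) a[fast]=12=a[slow] dup → fast++
(s=4,f=6) a[fast]=13≠a[slow]=12 write a[5]=13 → slow++,fast++
(s=5,f=7) a[fast]=13=a[slow] dup → fast++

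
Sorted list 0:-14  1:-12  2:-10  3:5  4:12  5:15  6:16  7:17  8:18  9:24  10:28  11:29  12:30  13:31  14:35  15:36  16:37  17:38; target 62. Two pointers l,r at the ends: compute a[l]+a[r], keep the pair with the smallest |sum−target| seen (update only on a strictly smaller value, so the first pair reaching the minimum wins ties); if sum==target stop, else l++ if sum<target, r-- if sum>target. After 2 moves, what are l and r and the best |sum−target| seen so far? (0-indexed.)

l=2, r=17, best |Δ|=36

[0,17] -14+38=24 d=38 * → l++
[1,17] -12+38=26 d=36 * → l++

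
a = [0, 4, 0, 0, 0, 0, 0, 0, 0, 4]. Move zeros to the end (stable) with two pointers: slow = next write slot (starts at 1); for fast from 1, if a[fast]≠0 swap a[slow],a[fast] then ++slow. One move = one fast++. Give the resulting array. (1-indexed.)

slow=1 fast=1: a[fast]=0, fast++
slow=1 fast=2: a[fast]=4≠0 swap→a[1]=4, slow++,fast++
slow=2 fast=3: a[fast]=0, fast++
slow=2 fast=4: a[fast]=0, fast++
slow=2 fast=5: a[fast]=0, fast++
slow=2 fast=6: a[fast]=0, fast++
slow=2 fast=7: a[fast]=0, fast++
slow=2 fast=8: a[fast]=0, fast++
slow=2 fast=9: a[fast]=0, fast++
slow=2 fast=10: a[fast]=4≠0 swap→a[2]=4, slow++,fast++

[4, 4, 0, 0, 0, 0, 0, 0, 0, 0]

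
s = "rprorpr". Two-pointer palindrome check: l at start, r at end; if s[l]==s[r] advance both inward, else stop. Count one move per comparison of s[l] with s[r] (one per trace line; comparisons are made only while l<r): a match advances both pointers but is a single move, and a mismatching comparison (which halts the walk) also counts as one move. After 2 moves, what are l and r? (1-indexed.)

l=3, r=5

l=1 r=7: 'r'=='r', l++,r--
l=2 r=6: 'p'=='p', l++,r--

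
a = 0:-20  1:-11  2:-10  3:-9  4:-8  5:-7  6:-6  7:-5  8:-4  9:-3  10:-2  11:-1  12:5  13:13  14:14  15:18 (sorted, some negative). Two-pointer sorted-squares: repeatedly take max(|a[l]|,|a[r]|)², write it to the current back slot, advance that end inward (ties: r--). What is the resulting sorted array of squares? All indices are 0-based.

l=0 r=15: |-20|>|18| out[15]=400, l++
l=1 r=15: |-11|<=|18| out[14]=324, r--
l=1 r=14: |-11|<=|14| out[13]=196, r--
l=1 r=13: |-11|<=|13| out[12]=169, r--
l=1 r=12: |-11|>|5| out[11]=121, l++
l=2 r=12: |-10|>|5| out[10]=100, l++
l=3 r=12: |-9|>|5| out[9]=81, l++
l=4 r=12: |-8|>|5| out[8]=64, l++
l=5 r=12: |-7|>|5| out[7]=49, l++
l=6 r=12: |-6|>|5| out[6]=36, l++
l=7 r=12: |-5|<=|5| out[5]=25, r--
l=7 r=11: |-5|>|-1| out[4]=25, l++
l=8 r=11: |-4|>|-1| out[3]=16, l++
l=9 r=11: |-3|>|-1| out[2]=9, l++
l=10 r=11: |-2|>|-1| out[1]=4, l++
l=11 r=11: |-1|<=|-1| out[0]=1, r--

[1, 4, 9, 16, 25, 25, 36, 49, 64, 81, 100, 121, 169, 196, 324, 400]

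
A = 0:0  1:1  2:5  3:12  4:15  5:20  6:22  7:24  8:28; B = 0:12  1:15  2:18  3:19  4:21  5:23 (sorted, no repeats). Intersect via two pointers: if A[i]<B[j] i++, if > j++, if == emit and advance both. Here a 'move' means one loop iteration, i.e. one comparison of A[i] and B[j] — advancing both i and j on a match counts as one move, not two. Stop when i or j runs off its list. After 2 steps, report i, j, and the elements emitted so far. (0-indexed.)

i=2, j=0, emitted=[]

i=0 j=0: 0<12, i++
i=1 j=0: 1<12, i++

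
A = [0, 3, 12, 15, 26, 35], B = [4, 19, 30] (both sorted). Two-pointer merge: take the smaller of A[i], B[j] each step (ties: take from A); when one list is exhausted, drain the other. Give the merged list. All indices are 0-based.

i=0 j=0: A[i]=0<=B[j]=4 take 0, i++
i=1 j=0: A[i]=3<=B[j]=4 take 3, i++
i=2 j=0: A[i]=12>B[j]=4 take 4, j++
i=2 j=1: A[i]=12<=B[j]=19 take 12, i++
i=3 j=1: A[i]=15<=B[j]=19 take 15, i++
i=4 j=1: A[i]=26>B[j]=19 take 19, j++
i=4 j=2: A[i]=26<=B[j]=30 take 26, i++
i=5 j=2: A[i]=35>B[j]=30 take 30, j++
i=5 j=3: B done, take A[i]=35, i++

[0, 3, 4, 12, 15, 19, 26, 30, 35]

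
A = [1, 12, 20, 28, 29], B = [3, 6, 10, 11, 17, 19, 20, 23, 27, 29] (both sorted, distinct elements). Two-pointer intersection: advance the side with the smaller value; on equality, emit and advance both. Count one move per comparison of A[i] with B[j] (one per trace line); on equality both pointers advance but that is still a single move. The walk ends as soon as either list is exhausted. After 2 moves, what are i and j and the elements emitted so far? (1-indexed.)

i=2, j=2, emitted=[]

[i=1,j=1] 1<3 → i++
[i=2,j=1] 12>3 → j++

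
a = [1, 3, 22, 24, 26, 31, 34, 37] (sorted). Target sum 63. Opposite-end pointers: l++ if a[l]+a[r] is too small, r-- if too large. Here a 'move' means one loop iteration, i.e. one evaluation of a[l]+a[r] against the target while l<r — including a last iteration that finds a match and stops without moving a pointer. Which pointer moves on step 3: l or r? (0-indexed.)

l=0 r=7: 1+37=38 <63, l++
l=1 r=7: 3+37=40 <63, l++
l=2 r=7: 22+37=59 <63, l++

l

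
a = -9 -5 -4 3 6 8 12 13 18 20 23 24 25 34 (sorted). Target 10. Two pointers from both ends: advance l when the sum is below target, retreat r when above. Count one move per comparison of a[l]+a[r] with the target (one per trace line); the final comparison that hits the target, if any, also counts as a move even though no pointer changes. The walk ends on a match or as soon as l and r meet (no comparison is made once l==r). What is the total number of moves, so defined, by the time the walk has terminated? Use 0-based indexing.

l=0 r=13: -9+34=25 >10, r--
l=0 r=12: -9+25=16 >10, r--
l=0 r=11: -9+24=15 >10, r--
l=0 r=10: -9+23=14 >10, r--
l=0 r=9: -9+20=11 >10, r--
l=0 r=8: -9+18=9 <10, l++
l=1 r=8: -5+18=13 >10, r--
l=1 r=7: -5+13=8 <10, l++
l=2 r=7: -4+13=9 <10, l++
l=3 r=7: 3+13=16 >10, r--
l=3 r=6: 3+12=15 >10, r--
l=3 r=5: 3+8=11 >10, r--
l=3 r=4: 3+6=9 <10, l++

13 moves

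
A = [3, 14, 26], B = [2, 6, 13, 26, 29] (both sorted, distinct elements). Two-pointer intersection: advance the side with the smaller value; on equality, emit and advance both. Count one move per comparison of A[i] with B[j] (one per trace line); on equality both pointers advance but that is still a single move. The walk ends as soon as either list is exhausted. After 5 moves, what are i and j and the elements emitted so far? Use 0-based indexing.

i=2, j=3, emitted=[]

i=0 j=0: 3>2, j++
i=0 j=1: 3<6, i++
i=1 j=1: 14>6, j++
i=1 j=2: 14>13, j++
i=1 j=3: 14<26, i++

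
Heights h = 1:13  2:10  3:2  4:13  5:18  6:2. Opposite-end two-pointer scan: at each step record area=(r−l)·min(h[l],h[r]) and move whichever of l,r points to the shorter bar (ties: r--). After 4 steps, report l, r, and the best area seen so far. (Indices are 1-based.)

l=1 r=6: min(13,2)*5=10 best=10 *, r--
l=1 r=5: min(13,18)*4=52 best=52 *, l++
l=2 r=5: min(10,18)*3=30 best=52, l++
l=3 r=5: min(2,18)*2=4 best=52, l++

l=4, r=5, best area=52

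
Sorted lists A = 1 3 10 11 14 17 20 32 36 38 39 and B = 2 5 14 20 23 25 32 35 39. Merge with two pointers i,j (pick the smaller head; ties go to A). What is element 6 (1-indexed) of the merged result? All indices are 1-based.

i=1 j=1: A[i]=1<=B[j]=2 take 1, i++
i=2 j=1: A[i]=3>B[j]=2 take 2, j++
i=2 j=2: A[i]=3<=B[j]=5 take 3, i++
i=3 j=2: A[i]=10>B[j]=5 take 5, j++
i=3 j=3: A[i]=10<=B[j]=14 take 10, i++
i=4 j=3: A[i]=11<=B[j]=14 take 11, i++
i=5 j=3: A[i]=14<=B[j]=14 take 14, i++
i=6 j=3: A[i]=17>B[j]=14 take 14, j++
i=6 j=4: A[i]=17<=B[j]=20 take 17, i++
i=7 j=4: A[i]=20<=B[j]=20 take 20, i++
i=8 j=4: A[i]=32>B[j]=20 take 20, j++
i=8 j=5: A[i]=32>B[j]=23 take 23, j++
i=8 j=6: A[i]=32>B[j]=25 take 25, j++
i=8 j=7: A[i]=32<=B[j]=32 take 32, i++
i=9 j=7: A[i]=36>B[j]=32 take 32, j++
i=9 j=8: A[i]=36>B[j]=35 take 35, j++
i=9 j=9: A[i]=36<=B[j]=39 take 36, i++
i=10 j=9: A[i]=38<=B[j]=39 take 38, i++
i=11 j=9: A[i]=39<=B[j]=39 take 39, i++
i=12 j=9: A done, take B[j]=39, j++

merged[6] = 11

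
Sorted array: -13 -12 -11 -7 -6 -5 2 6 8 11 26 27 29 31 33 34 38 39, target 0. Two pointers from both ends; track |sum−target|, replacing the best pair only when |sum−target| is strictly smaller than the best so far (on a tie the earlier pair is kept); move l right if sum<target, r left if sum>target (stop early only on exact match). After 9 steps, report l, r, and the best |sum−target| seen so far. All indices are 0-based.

l=0 r=17: -13+39=26 d=26 *, r--
l=0 r=16: -13+38=25 d=25 *, r--
l=0 r=15: -13+34=21 d=21 *, r--
l=0 r=14: -13+33=20 d=20 *, r--
l=0 r=13: -13+31=18 d=18 *, r--
l=0 r=12: -13+29=16 d=16 *, r--
l=0 r=11: -13+27=14 d=14 *, r--
l=0 r=10: -13+26=13 d=13 *, r--
l=0 r=9: -13+11=-2 d=2 *, l++

l=1, r=9, best |Δ|=2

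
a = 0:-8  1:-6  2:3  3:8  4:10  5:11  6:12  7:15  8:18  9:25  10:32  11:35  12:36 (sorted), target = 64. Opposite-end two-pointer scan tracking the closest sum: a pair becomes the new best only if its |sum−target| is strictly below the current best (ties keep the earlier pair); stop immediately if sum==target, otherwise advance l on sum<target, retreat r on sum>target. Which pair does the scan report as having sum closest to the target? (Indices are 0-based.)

l=0 r=12: -8+36=28 d=36 *, l++
l=1 r=12: -6+36=30 d=34 *, l++
l=2 r=12: 3+36=39 d=25 *, l++
l=3 r=12: 8+36=44 d=20 *, l++
l=4 r=12: 10+36=46 d=18 *, l++
l=5 r=12: 11+36=47 d=17 *, l++
l=6 r=12: 12+36=48 d=16 *, l++
l=7 r=12: 15+36=51 d=13 *, l++
l=8 r=12: 18+36=54 d=10 *, l++
l=9 r=12: 25+36=61 d=3 *, l++
l=10 r=12: 32+36=68 d=4, r--
l=10 r=11: 32+35=67 d=3, r--

pair (25, 36) with sum 61 (|Δ|=3)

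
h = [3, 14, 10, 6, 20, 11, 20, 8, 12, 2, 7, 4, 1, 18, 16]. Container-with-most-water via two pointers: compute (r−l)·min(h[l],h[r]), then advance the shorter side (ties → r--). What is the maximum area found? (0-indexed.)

l=0 r=14: min(3,16)*14=42 best=42 *, l++
l=1 r=14: min(14,16)*13=182 best=182 *, l++
l=2 r=14: min(10,16)*12=120 best=182, l++
l=3 r=14: min(6,16)*11=66 best=182, l++
l=4 r=14: min(20,16)*10=160 best=182, r--
l=4 r=13: min(20,18)*9=162 best=182, r--
l=4 r=12: min(20,1)*8=8 best=182, r--
l=4 r=11: min(20,4)*7=28 best=182, r--
l=4 r=10: min(20,7)*6=42 best=182, r--
l=4 r=9: min(20,2)*5=10 best=182, r--
l=4 r=8: min(20,12)*4=48 best=182, r--
l=4 r=7: min(20,8)*3=24 best=182, r--
l=4 r=6: min(20,20)*2=40 best=182, r--
l=4 r=5: min(20,11)*1=11 best=182, r--

max area = 182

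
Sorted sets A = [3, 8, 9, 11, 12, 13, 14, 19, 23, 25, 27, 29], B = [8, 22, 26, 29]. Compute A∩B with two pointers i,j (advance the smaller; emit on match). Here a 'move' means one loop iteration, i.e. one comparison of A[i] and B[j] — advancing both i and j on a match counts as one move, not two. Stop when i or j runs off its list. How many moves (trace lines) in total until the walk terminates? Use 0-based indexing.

[i=0,j=0] 3<8 → i++
[i=1,j=0] 8==8 emit → i++,j++
[i=2,j=1] 9<22 → i++
[i=3,j=1] 11<22 → i++
[i=4,j=1] 12<22 → i++
[i=5,j=1] 13<22 → i++
[i=6,j=1] 14<22 → i++
[i=7,j=1] 19<22 → i++
[i=8,j=1] 23>22 → j++
[i=8,j=2] 23<26 → i++
[i=9,j=2] 25<26 → i++
[i=10,j=2] 27>26 → j++
[i=10,j=3] 27<29 → i++
[i=11,j=3] 29==29 emit → i++,j++

14 moves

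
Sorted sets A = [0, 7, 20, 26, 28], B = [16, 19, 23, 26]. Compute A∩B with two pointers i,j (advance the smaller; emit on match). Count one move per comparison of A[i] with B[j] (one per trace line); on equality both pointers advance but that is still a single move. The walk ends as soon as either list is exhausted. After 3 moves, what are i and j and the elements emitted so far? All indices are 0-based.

[i=0,j=0] 0<16 → i++
[i=1,j=0] 7<16 → i++
[i=2,j=0] 20>16 → j++

i=2, j=1, emitted=[]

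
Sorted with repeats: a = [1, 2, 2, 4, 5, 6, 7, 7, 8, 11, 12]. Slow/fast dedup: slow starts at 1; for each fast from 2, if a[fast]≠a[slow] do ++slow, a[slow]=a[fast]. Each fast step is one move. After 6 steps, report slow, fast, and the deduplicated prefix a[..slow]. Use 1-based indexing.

(s=1,f=2) a[fast]=2≠a[slow]=1 write a[2]=2 → slow++,fast++
(s=2,f=3) a[fast]=2=a[slow] dup → fast++
(s=2,f=4) a[fast]=4≠a[slow]=2 write a[3]=4 → slow++,fast++
(s=3,f=5) a[fast]=5≠a[slow]=4 write a[4]=5 → slow++,fast++
(s=4,f=6) a[fast]=6≠a[slow]=5 write a[5]=6 → slow++,fast++
(s=5,f=7) a[fast]=7≠a[slow]=6 write a[6]=7 → slow++,fast++

slow=6, fast=8, prefix=[1, 2, 4, 5, 6, 7]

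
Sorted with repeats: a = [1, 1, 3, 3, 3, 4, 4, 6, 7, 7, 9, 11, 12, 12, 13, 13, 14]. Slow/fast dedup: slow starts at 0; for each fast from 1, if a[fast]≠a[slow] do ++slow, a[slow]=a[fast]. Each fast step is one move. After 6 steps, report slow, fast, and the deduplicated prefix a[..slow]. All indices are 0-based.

slow=0 fast=1: a[fast]=1=a[slow] dup, fast++
slow=0 fast=2: a[fast]=3≠a[slow]=1 write a[1]=3, slow++,fast++
slow=1 fast=3: a[fast]=3=a[slow] dup, fast++
slow=1 fast=4: a[fast]=3=a[slow] dup, fast++
slow=1 fast=5: a[fast]=4≠a[slow]=3 write a[2]=4, slow++,fast++
slow=2 fast=6: a[fast]=4=a[slow] dup, fast++

slow=2, fast=7, prefix=[1, 3, 4]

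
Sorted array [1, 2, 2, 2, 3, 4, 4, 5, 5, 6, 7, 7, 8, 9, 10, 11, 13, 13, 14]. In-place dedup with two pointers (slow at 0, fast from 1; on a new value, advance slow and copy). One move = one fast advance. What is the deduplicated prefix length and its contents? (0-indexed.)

length 13; prefix = [1, 2, 3, 4, 5, 6, 7, 8, 9, 10, 11, 13, 14]

(s=0,f=1) a[fast]=2≠a[slow]=1 write a[1]=2 → slow++,fast++
(s=1,f=2) a[fast]=2=a[slow] dup → fast++
(s=1,f=3) a[fast]=2=a[slow] dup → fast++
(s=1,f=4) a[fast]=3≠a[slow]=2 write a[2]=3 → slow++,fast++
(s=2,f=5) a[fast]=4≠a[slow]=3 write a[3]=4 → slow++,fast++
(s=3,f=6) a[fast]=4=a[slow] dup → fast++
(s=3,f=7) a[fast]=5≠a[slow]=4 write a[4]=5 → slow++,fast++
(s=4,f=8) a[fast]=5=a[slow] dup → fast++
(s=4,f=9) a[fast]=6≠a[slow]=5 write a[5]=6 → slow++,fast++
(s=5,f=10) a[fast]=7≠a[slow]=6 write a[6]=7 → slow++,fast++
(s=6,f=11) a[fast]=7=a[slow] dup → fast++
(s=6,f=12) a[fast]=8≠a[slow]=7 write a[7]=8 → slow++,fast++
(s=7,f=13) a[fast]=9≠a[slow]=8 write a[8]=9 → slow++,fast++
(s=8,f=14) a[fast]=10≠a[slow]=9 write a[9]=10 → slow++,fast++
(s=9,f=15) a[fast]=11≠a[slow]=10 write a[10]=11 → slow++,fast++
(s=10,f=16) a[fast]=13≠a[slow]=11 write a[11]=13 → slow++,fast++
(s=11,f=17) a[fast]=13=a[slow] dup → fast++
(s=11,f=18) a[fast]=14≠a[slow]=13 write a[12]=14 → slow++,fast++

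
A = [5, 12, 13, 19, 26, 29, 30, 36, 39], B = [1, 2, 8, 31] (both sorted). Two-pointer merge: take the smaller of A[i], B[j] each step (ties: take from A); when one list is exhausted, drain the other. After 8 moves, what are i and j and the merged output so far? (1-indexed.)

[i=1,j=1] A[i]=5>B[j]=1 take 1 → j++
[i=1,j=2] A[i]=5>B[j]=2 take 2 → j++
[i=1,j=3] A[i]=5<=B[j]=8 take 5 → i++
[i=2,j=3] A[i]=12>B[j]=8 take 8 → j++
[i=2,j=4] A[i]=12<=B[j]=31 take 12 → i++
[i=3,j=4] A[i]=13<=B[j]=31 take 13 → i++
[i=4,j=4] A[i]=19<=B[j]=31 take 19 → i++
[i=5,j=4] A[i]=26<=B[j]=31 take 26 → i++

i=6, j=4, merged so far=[1, 2, 5, 8, 12, 13, 19, 26]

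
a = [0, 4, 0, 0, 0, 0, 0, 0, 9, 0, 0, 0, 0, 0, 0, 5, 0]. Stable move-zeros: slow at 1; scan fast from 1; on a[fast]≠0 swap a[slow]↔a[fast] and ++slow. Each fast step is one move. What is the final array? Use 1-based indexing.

slow=1 fast=1: a[fast]=0, fast++
slow=1 fast=2: a[fast]=4≠0 swap→a[1]=4, slow++,fast++
slow=2 fast=3: a[fast]=0, fast++
slow=2 fast=4: a[fast]=0, fast++
slow=2 fast=5: a[fast]=0, fast++
slow=2 fast=6: a[fast]=0, fast++
slow=2 fast=7: a[fast]=0, fast++
slow=2 fast=8: a[fast]=0, fast++
slow=2 fast=9: a[fast]=9≠0 swap→a[2]=9, slow++,fast++
slow=3 fast=10: a[fast]=0, fast++
slow=3 fast=11: a[fast]=0, fast++
slow=3 fast=12: a[fast]=0, fast++
slow=3 fast=13: a[fast]=0, fast++
slow=3 fast=14: a[fast]=0, fast++
slow=3 fast=15: a[fast]=0, fast++
slow=3 fast=16: a[fast]=5≠0 swap→a[3]=5, slow++,fast++
slow=4 fast=17: a[fast]=0, fast++

[4, 9, 5, 0, 0, 0, 0, 0, 0, 0, 0, 0, 0, 0, 0, 0, 0]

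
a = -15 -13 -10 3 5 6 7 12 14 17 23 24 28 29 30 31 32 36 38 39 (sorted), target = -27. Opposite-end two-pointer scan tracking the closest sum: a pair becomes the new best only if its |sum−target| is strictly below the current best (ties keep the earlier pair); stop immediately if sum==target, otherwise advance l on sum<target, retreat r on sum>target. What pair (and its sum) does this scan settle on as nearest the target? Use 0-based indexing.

pair (-15, -13) with sum -28 (|Δ|=1)

[0,19] -15+39=24 d=51 * → r--
[0,18] -15+38=23 d=50 * → r--
[0,17] -15+36=21 d=48 * → r--
[0,16] -15+32=17 d=44 * → r--
[0,15] -15+31=16 d=43 * → r--
[0,14] -15+30=15 d=42 * → r--
[0,13] -15+29=14 d=41 * → r--
[0,12] -15+28=13 d=40 * → r--
[0,11] -15+24=9 d=36 * → r--
[0,10] -15+23=8 d=35 * → r--
[0,9] -15+17=2 d=29 * → r--
[0,8] -15+14=-1 d=26 * → r--
[0,7] -15+12=-3 d=24 * → r--
[0,6] -15+7=-8 d=19 * → r--
[0,5] -15+6=-9 d=18 * → r--
[0,4] -15+5=-10 d=17 * → r--
[0,3] -15+3=-12 d=15 * → r--
[0,2] -15+-10=-25 d=2 * → r--
[0,1] -15+-13=-28 d=1 * → l++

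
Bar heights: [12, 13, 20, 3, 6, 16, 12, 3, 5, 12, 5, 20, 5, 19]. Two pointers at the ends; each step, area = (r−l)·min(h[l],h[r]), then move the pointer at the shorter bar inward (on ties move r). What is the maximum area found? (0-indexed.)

[0,13] min(12,19)*13=156 best=156 * → l++
[1,13] min(13,19)*12=156 best=156 → l++
[2,13] min(20,19)*11=209 best=209 * → r--
[2,12] min(20,5)*10=50 best=209 → r--
[2,11] min(20,20)*9=180 best=209 → r--
[2,10] min(20,5)*8=40 best=209 → r--
[2,9] min(20,12)*7=84 best=209 → r--
[2,8] min(20,5)*6=30 best=209 → r--
[2,7] min(20,3)*5=15 best=209 → r--
[2,6] min(20,12)*4=48 best=209 → r--
[2,5] min(20,16)*3=48 best=209 → r--
[2,4] min(20,6)*2=12 best=209 → r--
[2,3] min(20,3)*1=3 best=209 → r--

max area = 209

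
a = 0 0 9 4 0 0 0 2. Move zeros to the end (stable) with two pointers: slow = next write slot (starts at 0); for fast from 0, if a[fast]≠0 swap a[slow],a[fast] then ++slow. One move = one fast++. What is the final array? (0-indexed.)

slow=0 fast=0: a[fast]=0, fast++
slow=0 fast=1: a[fast]=0, fast++
slow=0 fast=2: a[fast]=9≠0 swap→a[0]=9, slow++,fast++
slow=1 fast=3: a[fast]=4≠0 swap→a[1]=4, slow++,fast++
slow=2 fast=4: a[fast]=0, fast++
slow=2 fast=5: a[fast]=0, fast++
slow=2 fast=6: a[fast]=0, fast++
slow=2 fast=7: a[fast]=2≠0 swap→a[2]=2, slow++,fast++

[9, 4, 2, 0, 0, 0, 0, 0]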